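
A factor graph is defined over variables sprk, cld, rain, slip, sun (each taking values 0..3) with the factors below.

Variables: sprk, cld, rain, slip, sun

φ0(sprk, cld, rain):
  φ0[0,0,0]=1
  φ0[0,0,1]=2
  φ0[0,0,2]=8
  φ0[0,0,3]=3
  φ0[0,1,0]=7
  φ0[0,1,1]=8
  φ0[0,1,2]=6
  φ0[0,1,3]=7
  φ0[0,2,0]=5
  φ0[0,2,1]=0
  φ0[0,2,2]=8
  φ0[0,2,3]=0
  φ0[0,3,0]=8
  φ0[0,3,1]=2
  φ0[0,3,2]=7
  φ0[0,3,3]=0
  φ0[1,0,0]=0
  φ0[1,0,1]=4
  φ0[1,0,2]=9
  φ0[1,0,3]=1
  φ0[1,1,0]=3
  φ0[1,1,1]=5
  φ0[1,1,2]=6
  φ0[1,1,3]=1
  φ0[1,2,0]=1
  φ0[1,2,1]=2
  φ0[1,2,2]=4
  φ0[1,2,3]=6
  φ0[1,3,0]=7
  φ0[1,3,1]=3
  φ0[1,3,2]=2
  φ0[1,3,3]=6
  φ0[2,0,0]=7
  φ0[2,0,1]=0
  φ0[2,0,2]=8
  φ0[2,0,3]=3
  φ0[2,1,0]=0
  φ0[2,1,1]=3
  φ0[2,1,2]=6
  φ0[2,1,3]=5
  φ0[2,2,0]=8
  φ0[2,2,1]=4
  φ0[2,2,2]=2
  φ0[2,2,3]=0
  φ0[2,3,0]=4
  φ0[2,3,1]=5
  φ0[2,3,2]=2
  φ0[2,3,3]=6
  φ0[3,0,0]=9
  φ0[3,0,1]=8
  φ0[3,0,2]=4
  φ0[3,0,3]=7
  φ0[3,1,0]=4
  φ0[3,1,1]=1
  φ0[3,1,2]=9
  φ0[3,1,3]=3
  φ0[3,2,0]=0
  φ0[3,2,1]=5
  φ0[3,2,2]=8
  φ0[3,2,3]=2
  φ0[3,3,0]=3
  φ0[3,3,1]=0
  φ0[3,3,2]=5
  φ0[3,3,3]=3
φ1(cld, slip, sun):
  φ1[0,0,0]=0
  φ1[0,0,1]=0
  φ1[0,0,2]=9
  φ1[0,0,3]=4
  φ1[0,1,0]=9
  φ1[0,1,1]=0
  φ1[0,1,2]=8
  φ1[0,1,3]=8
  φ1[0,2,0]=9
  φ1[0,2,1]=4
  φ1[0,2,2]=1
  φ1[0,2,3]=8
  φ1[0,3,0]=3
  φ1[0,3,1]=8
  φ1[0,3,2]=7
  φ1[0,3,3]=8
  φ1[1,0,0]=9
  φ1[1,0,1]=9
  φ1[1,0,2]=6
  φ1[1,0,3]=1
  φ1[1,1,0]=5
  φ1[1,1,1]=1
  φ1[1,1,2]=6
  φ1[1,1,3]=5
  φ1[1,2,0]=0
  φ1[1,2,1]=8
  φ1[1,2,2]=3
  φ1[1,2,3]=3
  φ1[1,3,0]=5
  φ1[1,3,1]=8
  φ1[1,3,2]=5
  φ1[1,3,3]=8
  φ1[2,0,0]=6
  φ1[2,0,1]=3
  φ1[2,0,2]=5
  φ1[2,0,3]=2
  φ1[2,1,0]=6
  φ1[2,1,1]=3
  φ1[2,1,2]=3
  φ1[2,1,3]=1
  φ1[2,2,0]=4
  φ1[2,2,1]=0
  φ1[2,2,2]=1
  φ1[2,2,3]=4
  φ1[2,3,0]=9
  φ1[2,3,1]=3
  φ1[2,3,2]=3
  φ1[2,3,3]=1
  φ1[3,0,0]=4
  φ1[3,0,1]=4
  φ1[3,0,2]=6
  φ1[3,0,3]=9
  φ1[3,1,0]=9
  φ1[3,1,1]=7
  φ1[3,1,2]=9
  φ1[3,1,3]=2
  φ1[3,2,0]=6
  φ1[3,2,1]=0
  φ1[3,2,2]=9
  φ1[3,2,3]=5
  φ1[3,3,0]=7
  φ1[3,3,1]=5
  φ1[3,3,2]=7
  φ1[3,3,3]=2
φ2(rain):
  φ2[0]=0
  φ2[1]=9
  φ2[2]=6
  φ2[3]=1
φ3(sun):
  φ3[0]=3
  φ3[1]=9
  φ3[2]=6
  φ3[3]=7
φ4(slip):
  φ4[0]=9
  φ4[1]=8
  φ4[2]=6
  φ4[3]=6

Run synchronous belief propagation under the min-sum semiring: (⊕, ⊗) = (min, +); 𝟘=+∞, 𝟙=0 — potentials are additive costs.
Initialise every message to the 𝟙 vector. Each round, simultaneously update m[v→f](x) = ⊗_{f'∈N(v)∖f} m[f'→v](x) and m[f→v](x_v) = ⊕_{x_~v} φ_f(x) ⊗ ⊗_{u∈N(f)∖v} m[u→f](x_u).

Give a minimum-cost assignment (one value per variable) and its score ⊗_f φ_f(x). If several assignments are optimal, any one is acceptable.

assignment: (sprk=2, cld=1, rain=0, slip=2, sun=0); score = 9

init: all messages = 𝟙 over 4 values
r1 m[φ0→sprk] = [0, 0, 0, 0]
r1 m[φ0→cld] = [0, 0, 0, 0]
r1 m[φ0→rain] = [0, 0, 2, 0]
r1 m[φ1→cld] = [0, 0, 0, 0]
r1 m[φ1→slip] = [0, 0, 0, 1]
r1 m[φ1→sun] = [0, 0, 1, 1]
r1 m[φ2→rain] = [0, 9, 6, 1]
r1 m[φ3→sun] = [3, 9, 6, 7]
r1 m[φ4→slip] = [9, 8, 6, 6]
r1 m[sprk→φ0] = [0, 0, 0, 0]
r1 m[cld→φ0] = [0, 0, 0, 0]
r1 m[cld→φ1] = [0, 0, 0, 0]
r1 m[rain→φ0] = [0, 0, 0, 0]
r1 m[rain→φ2] = [0, 0, 0, 0]
r1 m[slip→φ1] = [0, 0, 0, 0]
r1 m[slip→φ4] = [0, 0, 0, 0]
r1 m[sun→φ1] = [0, 0, 0, 0]
r1 m[sun→φ3] = [0, 0, 0, 0]
r2 m[φ0→sprk] = [0, 0, 0, 0]
r2 m[φ0→cld] = [0, 0, 0, 0]
r2 m[φ0→rain] = [0, 0, 2, 0]
r2 m[φ1→cld] = [0, 0, 0, 0]
r2 m[φ1→slip] = [0, 0, 0, 1]
r2 m[φ1→sun] = [0, 0, 1, 1]
r2 m[φ2→rain] = [0, 9, 6, 1]
r2 m[φ3→sun] = [3, 9, 6, 7]
r2 m[φ4→slip] = [9, 8, 6, 6]
r2 m[sprk→φ0] = [0, 0, 0, 0]
r2 m[cld→φ0] = [0, 0, 0, 0]
r2 m[cld→φ1] = [0, 0, 0, 0]
r2 m[rain→φ0] = [0, 9, 6, 1]
r2 m[rain→φ2] = [0, 0, 2, 0]
r2 m[slip→φ1] = [9, 8, 6, 6]
r2 m[slip→φ4] = [0, 0, 0, 1]
r2 m[sun→φ1] = [3, 9, 6, 7]
r2 m[sun→φ3] = [0, 0, 1, 1]
r3 m[φ0→sprk] = [1, 0, 0, 0]
r3 m[φ0→cld] = [0, 0, 0, 1]
r3 m[φ0→rain] = [0, 0, 2, 0]
r3 m[φ1→cld] = [12, 9, 13, 15]
r3 m[φ1→slip] = [3, 8, 3, 6]
r3 m[φ1→sun] = [6, 6, 7, 7]
r3 m[φ2→rain] = [0, 9, 6, 1]
r3 m[φ3→sun] = [3, 9, 6, 7]
r3 m[φ4→slip] = [9, 8, 6, 6]
r3 m[sprk→φ0] = [0, 0, 0, 0]
r3 m[cld→φ0] = [0, 0, 0, 0]
r3 m[cld→φ1] = [0, 0, 0, 0]
r3 m[rain→φ0] = [0, 9, 6, 1]
r3 m[rain→φ2] = [0, 0, 2, 0]
r3 m[slip→φ1] = [9, 8, 6, 6]
r3 m[slip→φ4] = [0, 0, 0, 1]
r3 m[sun→φ1] = [3, 9, 6, 7]
r3 m[sun→φ3] = [0, 0, 1, 1]
r4 m[φ0→sprk] = [1, 0, 0, 0]
r4 m[φ0→cld] = [0, 0, 0, 1]
r4 m[φ0→rain] = [0, 0, 2, 0]
r4 m[φ1→cld] = [12, 9, 13, 15]
r4 m[φ1→slip] = [3, 8, 3, 6]
r4 m[φ1→sun] = [6, 6, 7, 7]
r4 m[φ2→rain] = [0, 9, 6, 1]
r4 m[φ3→sun] = [3, 9, 6, 7]
r4 m[φ4→slip] = [9, 8, 6, 6]
r4 m[sprk→φ0] = [0, 0, 0, 0]
r4 m[cld→φ0] = [12, 9, 13, 15]
r4 m[cld→φ1] = [0, 0, 0, 1]
r4 m[rain→φ0] = [0, 9, 6, 1]
r4 m[rain→φ2] = [0, 0, 2, 0]
r4 m[slip→φ1] = [9, 8, 6, 6]
r4 m[slip→φ4] = [3, 8, 3, 6]
r4 m[sun→φ1] = [3, 9, 6, 7]
r4 m[sun→φ3] = [6, 6, 7, 7]
r5 m[φ0→sprk] = [13, 11, 9, 13]
r5 m[φ0→cld] = [0, 0, 0, 1]
r5 m[φ0→rain] = [9, 10, 15, 10]
r5 m[φ1→cld] = [12, 9, 13, 15]
r5 m[φ1→slip] = [3, 8, 3, 6]
r5 m[φ1→sun] = [6, 6, 7, 7]
r5 m[φ2→rain] = [0, 9, 6, 1]
r5 m[φ3→sun] = [3, 9, 6, 7]
r5 m[φ4→slip] = [9, 8, 6, 6]
r5 m[sprk→φ0] = [0, 0, 0, 0]
r5 m[cld→φ0] = [12, 9, 13, 15]
r5 m[cld→φ1] = [0, 0, 0, 1]
r5 m[rain→φ0] = [0, 9, 6, 1]
r5 m[rain→φ2] = [0, 0, 2, 0]
r5 m[slip→φ1] = [9, 8, 6, 6]
r5 m[slip→φ4] = [3, 8, 3, 6]
r5 m[sun→φ1] = [3, 9, 6, 7]
r5 m[sun→φ3] = [6, 6, 7, 7]
r6 m[φ0→sprk] = [13, 11, 9, 13]
r6 m[φ0→cld] = [0, 0, 0, 1]
r6 m[φ0→rain] = [9, 10, 15, 10]
r6 m[φ1→cld] = [12, 9, 13, 15]
r6 m[φ1→slip] = [3, 8, 3, 6]
r6 m[φ1→sun] = [6, 6, 7, 7]
r6 m[φ2→rain] = [0, 9, 6, 1]
r6 m[φ3→sun] = [3, 9, 6, 7]
r6 m[φ4→slip] = [9, 8, 6, 6]
r6 m[sprk→φ0] = [0, 0, 0, 0]
r6 m[cld→φ0] = [12, 9, 13, 15]
r6 m[cld→φ1] = [0, 0, 0, 1]
r6 m[rain→φ0] = [0, 9, 6, 1]
r6 m[rain→φ2] = [9, 10, 15, 10]
r6 m[slip→φ1] = [9, 8, 6, 6]
r6 m[slip→φ4] = [3, 8, 3, 6]
r6 m[sun→φ1] = [3, 9, 6, 7]
r6 m[sun→φ3] = [6, 6, 7, 7]
r7 m[φ0→sprk] = [13, 11, 9, 13]
r7 m[φ0→cld] = [0, 0, 0, 1]
r7 m[φ0→rain] = [9, 10, 15, 10]
r7 m[φ1→cld] = [12, 9, 13, 15]
r7 m[φ1→slip] = [3, 8, 3, 6]
r7 m[φ1→sun] = [6, 6, 7, 7]
r7 m[φ2→rain] = [0, 9, 6, 1]
r7 m[φ3→sun] = [3, 9, 6, 7]
r7 m[φ4→slip] = [9, 8, 6, 6]
r7 m[sprk→φ0] = [0, 0, 0, 0]
r7 m[cld→φ0] = [12, 9, 13, 15]
r7 m[cld→φ1] = [0, 0, 0, 1]
r7 m[rain→φ0] = [0, 9, 6, 1]
r7 m[rain→φ2] = [9, 10, 15, 10]
r7 m[slip→φ1] = [9, 8, 6, 6]
r7 m[slip→φ4] = [3, 8, 3, 6]
r7 m[sun→φ1] = [3, 9, 6, 7]
r7 m[sun→φ3] = [6, 6, 7, 7]
fixed point reached at round 7
traceback from sprk: (sprk=2, cld=1, rain=0, slip=2, sun=0), score=9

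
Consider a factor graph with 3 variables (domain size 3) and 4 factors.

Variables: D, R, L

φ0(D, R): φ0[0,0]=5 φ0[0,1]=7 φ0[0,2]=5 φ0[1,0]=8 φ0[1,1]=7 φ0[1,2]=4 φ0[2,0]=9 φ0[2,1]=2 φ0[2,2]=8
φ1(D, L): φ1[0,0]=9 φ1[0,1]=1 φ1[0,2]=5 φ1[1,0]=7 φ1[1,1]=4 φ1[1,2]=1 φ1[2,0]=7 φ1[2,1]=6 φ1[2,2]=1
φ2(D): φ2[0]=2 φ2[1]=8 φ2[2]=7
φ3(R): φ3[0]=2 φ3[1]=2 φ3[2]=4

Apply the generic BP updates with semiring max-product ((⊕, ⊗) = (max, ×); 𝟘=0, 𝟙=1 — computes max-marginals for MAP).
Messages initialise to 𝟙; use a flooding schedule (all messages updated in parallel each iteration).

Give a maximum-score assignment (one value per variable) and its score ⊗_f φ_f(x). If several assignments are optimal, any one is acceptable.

init: all messages = 𝟙 over 3 values
r1 m[φ0→D] = [7, 8, 9]
r1 m[φ0→R] = [9, 7, 8]
r1 m[φ1→D] = [9, 7, 7]
r1 m[φ1→L] = [9, 6, 5]
r1 m[φ2→D] = [2, 8, 7]
r1 m[φ3→R] = [2, 2, 4]
r1 m[D→φ0] = [1, 1, 1]
r1 m[D→φ1] = [1, 1, 1]
r1 m[D→φ2] = [1, 1, 1]
r1 m[R→φ0] = [1, 1, 1]
r1 m[R→φ3] = [1, 1, 1]
r1 m[L→φ1] = [1, 1, 1]
r2 m[φ0→D] = [7, 8, 9]
r2 m[φ0→R] = [9, 7, 8]
r2 m[φ1→D] = [9, 7, 7]
r2 m[φ1→L] = [9, 6, 5]
r2 m[φ2→D] = [2, 8, 7]
r2 m[φ3→R] = [2, 2, 4]
r2 m[D→φ0] = [18, 56, 49]
r2 m[D→φ1] = [14, 64, 63]
r2 m[D→φ2] = [63, 56, 63]
r2 m[R→φ0] = [2, 2, 4]
r2 m[R→φ3] = [9, 7, 8]
r2 m[L→φ1] = [1, 1, 1]
r3 m[φ0→D] = [20, 16, 32]
r3 m[φ0→R] = [448, 392, 392]
r3 m[φ1→D] = [9, 7, 7]
r3 m[φ1→L] = [448, 378, 70]
r3 m[φ2→D] = [2, 8, 7]
r3 m[φ3→R] = [2, 2, 4]
r3 m[D→φ0] = [18, 56, 49]
r3 m[D→φ1] = [14, 64, 63]
r3 m[D→φ2] = [63, 56, 63]
r3 m[R→φ0] = [2, 2, 4]
r3 m[R→φ3] = [9, 7, 8]
r3 m[L→φ1] = [1, 1, 1]
r4 m[φ0→D] = [20, 16, 32]
r4 m[φ0→R] = [448, 392, 392]
r4 m[φ1→D] = [9, 7, 7]
r4 m[φ1→L] = [448, 378, 70]
r4 m[φ2→D] = [2, 8, 7]
r4 m[φ3→R] = [2, 2, 4]
r4 m[D→φ0] = [18, 56, 49]
r4 m[D→φ1] = [40, 128, 224]
r4 m[D→φ2] = [180, 112, 224]
r4 m[R→φ0] = [2, 2, 4]
r4 m[R→φ3] = [448, 392, 392]
r4 m[L→φ1] = [1, 1, 1]
r5 m[φ0→D] = [20, 16, 32]
r5 m[φ0→R] = [448, 392, 392]
r5 m[φ1→D] = [9, 7, 7]
r5 m[φ1→L] = [1568, 1344, 224]
r5 m[φ2→D] = [2, 8, 7]
r5 m[φ3→R] = [2, 2, 4]
r5 m[D→φ0] = [18, 56, 49]
r5 m[D→φ1] = [40, 128, 224]
r5 m[D→φ2] = [180, 112, 224]
r5 m[R→φ0] = [2, 2, 4]
r5 m[R→φ3] = [448, 392, 392]
r5 m[L→φ1] = [1, 1, 1]
r6 m[φ0→D] = [20, 16, 32]
r6 m[φ0→R] = [448, 392, 392]
r6 m[φ1→D] = [9, 7, 7]
r6 m[φ1→L] = [1568, 1344, 224]
r6 m[φ2→D] = [2, 8, 7]
r6 m[φ3→R] = [2, 2, 4]
r6 m[D→φ0] = [18, 56, 49]
r6 m[D→φ1] = [40, 128, 224]
r6 m[D→φ2] = [180, 112, 224]
r6 m[R→φ0] = [2, 2, 4]
r6 m[R→φ3] = [448, 392, 392]
r6 m[L→φ1] = [1, 1, 1]
fixed point reached at round 6
traceback from D: (D=2, R=2, L=0), score=1568

assignment: (D=2, R=2, L=0); score = 1568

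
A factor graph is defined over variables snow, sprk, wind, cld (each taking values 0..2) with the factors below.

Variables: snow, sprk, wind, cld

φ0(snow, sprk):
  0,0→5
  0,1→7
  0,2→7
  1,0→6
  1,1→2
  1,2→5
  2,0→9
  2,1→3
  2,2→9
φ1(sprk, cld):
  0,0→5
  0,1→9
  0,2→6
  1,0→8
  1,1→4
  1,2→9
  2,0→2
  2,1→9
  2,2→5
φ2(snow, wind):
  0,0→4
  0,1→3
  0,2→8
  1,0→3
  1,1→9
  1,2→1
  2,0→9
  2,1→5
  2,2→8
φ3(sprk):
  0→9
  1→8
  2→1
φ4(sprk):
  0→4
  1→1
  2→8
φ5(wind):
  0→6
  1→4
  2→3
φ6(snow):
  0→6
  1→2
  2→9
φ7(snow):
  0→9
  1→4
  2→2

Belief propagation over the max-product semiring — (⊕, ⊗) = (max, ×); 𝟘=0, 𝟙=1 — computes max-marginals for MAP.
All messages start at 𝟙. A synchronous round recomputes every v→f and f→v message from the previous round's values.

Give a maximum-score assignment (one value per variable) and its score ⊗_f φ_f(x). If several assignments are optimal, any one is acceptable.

assignment: (snow=2, sprk=0, wind=0, cld=1); score = 2834352

init: all messages = 𝟙 over 3 values
r1 m[φ0→snow] = [7, 6, 9]
r1 m[φ0→sprk] = [9, 7, 9]
r1 m[φ1→sprk] = [9, 9, 9]
r1 m[φ1→cld] = [8, 9, 9]
r1 m[φ2→snow] = [8, 9, 9]
r1 m[φ2→wind] = [9, 9, 8]
r1 m[φ3→sprk] = [9, 8, 1]
r1 m[φ4→sprk] = [4, 1, 8]
r1 m[φ5→wind] = [6, 4, 3]
r1 m[φ6→snow] = [6, 2, 9]
r1 m[φ7→snow] = [9, 4, 2]
r1 m[snow→φ0] = [1, 1, 1]
r1 m[snow→φ2] = [1, 1, 1]
r1 m[snow→φ6] = [1, 1, 1]
r1 m[snow→φ7] = [1, 1, 1]
r1 m[sprk→φ0] = [1, 1, 1]
r1 m[sprk→φ1] = [1, 1, 1]
r1 m[sprk→φ3] = [1, 1, 1]
r1 m[sprk→φ4] = [1, 1, 1]
r1 m[wind→φ2] = [1, 1, 1]
r1 m[wind→φ5] = [1, 1, 1]
r1 m[cld→φ1] = [1, 1, 1]
r2 m[φ0→snow] = [7, 6, 9]
r2 m[φ0→sprk] = [9, 7, 9]
r2 m[φ1→sprk] = [9, 9, 9]
r2 m[φ1→cld] = [8, 9, 9]
r2 m[φ2→snow] = [8, 9, 9]
r2 m[φ2→wind] = [9, 9, 8]
r2 m[φ3→sprk] = [9, 8, 1]
r2 m[φ4→sprk] = [4, 1, 8]
r2 m[φ5→wind] = [6, 4, 3]
r2 m[φ6→snow] = [6, 2, 9]
r2 m[φ7→snow] = [9, 4, 2]
r2 m[snow→φ0] = [432, 72, 162]
r2 m[snow→φ2] = [378, 48, 162]
r2 m[snow→φ6] = [504, 216, 162]
r2 m[snow→φ7] = [336, 108, 729]
r2 m[sprk→φ0] = [324, 72, 72]
r2 m[sprk→φ1] = [324, 56, 72]
r2 m[sprk→φ3] = [324, 63, 648]
r2 m[sprk→φ4] = [729, 504, 81]
r2 m[wind→φ2] = [6, 4, 3]
r2 m[wind→φ5] = [9, 9, 8]
r2 m[cld→φ1] = [1, 1, 1]
r3 m[φ0→snow] = [1620, 1944, 2916]
r3 m[φ0→sprk] = [2160, 3024, 3024]
r3 m[φ1→sprk] = [9, 9, 9]
r3 m[φ1→cld] = [1620, 2916, 1944]
r3 m[φ2→snow] = [24, 36, 54]
r3 m[φ2→wind] = [1512, 1134, 3024]
r3 m[φ3→sprk] = [9, 8, 1]
r3 m[φ4→sprk] = [4, 1, 8]
r3 m[φ5→wind] = [6, 4, 3]
r3 m[φ6→snow] = [6, 2, 9]
r3 m[φ7→snow] = [9, 4, 2]
r3 m[snow→φ0] = [432, 72, 162]
r3 m[snow→φ2] = [378, 48, 162]
r3 m[snow→φ6] = [504, 216, 162]
r3 m[snow→φ7] = [336, 108, 729]
r3 m[sprk→φ0] = [324, 72, 72]
r3 m[sprk→φ1] = [324, 56, 72]
r3 m[sprk→φ3] = [324, 63, 648]
r3 m[sprk→φ4] = [729, 504, 81]
r3 m[wind→φ2] = [6, 4, 3]
r3 m[wind→φ5] = [9, 9, 8]
r3 m[cld→φ1] = [1, 1, 1]
r4 m[φ0→snow] = [1620, 1944, 2916]
r4 m[φ0→sprk] = [2160, 3024, 3024]
r4 m[φ1→sprk] = [9, 9, 9]
r4 m[φ1→cld] = [1620, 2916, 1944]
r4 m[φ2→snow] = [24, 36, 54]
r4 m[φ2→wind] = [1512, 1134, 3024]
r4 m[φ3→sprk] = [9, 8, 1]
r4 m[φ4→sprk] = [4, 1, 8]
r4 m[φ5→wind] = [6, 4, 3]
r4 m[φ6→snow] = [6, 2, 9]
r4 m[φ7→snow] = [9, 4, 2]
r4 m[snow→φ0] = [1296, 288, 972]
r4 m[snow→φ2] = [87480, 15552, 52488]
r4 m[snow→φ6] = [349920, 279936, 314928]
r4 m[snow→φ7] = [233280, 139968, 1417176]
r4 m[sprk→φ0] = [324, 72, 72]
r4 m[sprk→φ1] = [77760, 24192, 24192]
r4 m[sprk→φ3] = [77760, 27216, 217728]
r4 m[sprk→φ4] = [174960, 217728, 27216]
r4 m[wind→φ2] = [6, 4, 3]
r4 m[wind→φ5] = [1512, 1134, 3024]
r4 m[cld→φ1] = [1, 1, 1]
r5 m[φ0→snow] = [1620, 1944, 2916]
r5 m[φ0→sprk] = [8748, 9072, 9072]
r5 m[φ1→sprk] = [9, 9, 9]
r5 m[φ1→cld] = [388800, 699840, 466560]
r5 m[φ2→snow] = [24, 36, 54]
r5 m[φ2→wind] = [472392, 262440, 699840]
r5 m[φ3→sprk] = [9, 8, 1]
r5 m[φ4→sprk] = [4, 1, 8]
r5 m[φ5→wind] = [6, 4, 3]
r5 m[φ6→snow] = [6, 2, 9]
r5 m[φ7→snow] = [9, 4, 2]
r5 m[snow→φ0] = [1296, 288, 972]
r5 m[snow→φ2] = [87480, 15552, 52488]
r5 m[snow→φ6] = [349920, 279936, 314928]
r5 m[snow→φ7] = [233280, 139968, 1417176]
r5 m[sprk→φ0] = [324, 72, 72]
r5 m[sprk→φ1] = [77760, 24192, 24192]
r5 m[sprk→φ3] = [77760, 27216, 217728]
r5 m[sprk→φ4] = [174960, 217728, 27216]
r5 m[wind→φ2] = [6, 4, 3]
r5 m[wind→φ5] = [1512, 1134, 3024]
r5 m[cld→φ1] = [1, 1, 1]
r6 m[φ0→snow] = [1620, 1944, 2916]
r6 m[φ0→sprk] = [8748, 9072, 9072]
r6 m[φ1→sprk] = [9, 9, 9]
r6 m[φ1→cld] = [388800, 699840, 466560]
r6 m[φ2→snow] = [24, 36, 54]
r6 m[φ2→wind] = [472392, 262440, 699840]
r6 m[φ3→sprk] = [9, 8, 1]
r6 m[φ4→sprk] = [4, 1, 8]
r6 m[φ5→wind] = [6, 4, 3]
r6 m[φ6→snow] = [6, 2, 9]
r6 m[φ7→snow] = [9, 4, 2]
r6 m[snow→φ0] = [1296, 288, 972]
r6 m[snow→φ2] = [87480, 15552, 52488]
r6 m[snow→φ6] = [349920, 279936, 314928]
r6 m[snow→φ7] = [233280, 139968, 1417176]
r6 m[sprk→φ0] = [324, 72, 72]
r6 m[sprk→φ1] = [314928, 72576, 72576]
r6 m[sprk→φ3] = [314928, 81648, 653184]
r6 m[sprk→φ4] = [708588, 653184, 81648]
r6 m[wind→φ2] = [6, 4, 3]
r6 m[wind→φ5] = [472392, 262440, 699840]
r6 m[cld→φ1] = [1, 1, 1]
r7 m[φ0→snow] = [1620, 1944, 2916]
r7 m[φ0→sprk] = [8748, 9072, 9072]
r7 m[φ1→sprk] = [9, 9, 9]
r7 m[φ1→cld] = [1574640, 2834352, 1889568]
r7 m[φ2→snow] = [24, 36, 54]
r7 m[φ2→wind] = [472392, 262440, 699840]
r7 m[φ3→sprk] = [9, 8, 1]
r7 m[φ4→sprk] = [4, 1, 8]
r7 m[φ5→wind] = [6, 4, 3]
r7 m[φ6→snow] = [6, 2, 9]
r7 m[φ7→snow] = [9, 4, 2]
r7 m[snow→φ0] = [1296, 288, 972]
r7 m[snow→φ2] = [87480, 15552, 52488]
r7 m[snow→φ6] = [349920, 279936, 314928]
r7 m[snow→φ7] = [233280, 139968, 1417176]
r7 m[sprk→φ0] = [324, 72, 72]
r7 m[sprk→φ1] = [314928, 72576, 72576]
r7 m[sprk→φ3] = [314928, 81648, 653184]
r7 m[sprk→φ4] = [708588, 653184, 81648]
r7 m[wind→φ2] = [6, 4, 3]
r7 m[wind→φ5] = [472392, 262440, 699840]
r7 m[cld→φ1] = [1, 1, 1]
r8 m[φ0→snow] = [1620, 1944, 2916]
r8 m[φ0→sprk] = [8748, 9072, 9072]
r8 m[φ1→sprk] = [9, 9, 9]
r8 m[φ1→cld] = [1574640, 2834352, 1889568]
r8 m[φ2→snow] = [24, 36, 54]
r8 m[φ2→wind] = [472392, 262440, 699840]
r8 m[φ3→sprk] = [9, 8, 1]
r8 m[φ4→sprk] = [4, 1, 8]
r8 m[φ5→wind] = [6, 4, 3]
r8 m[φ6→snow] = [6, 2, 9]
r8 m[φ7→snow] = [9, 4, 2]
r8 m[snow→φ0] = [1296, 288, 972]
r8 m[snow→φ2] = [87480, 15552, 52488]
r8 m[snow→φ6] = [349920, 279936, 314928]
r8 m[snow→φ7] = [233280, 139968, 1417176]
r8 m[sprk→φ0] = [324, 72, 72]
r8 m[sprk→φ1] = [314928, 72576, 72576]
r8 m[sprk→φ3] = [314928, 81648, 653184]
r8 m[sprk→φ4] = [708588, 653184, 81648]
r8 m[wind→φ2] = [6, 4, 3]
r8 m[wind→φ5] = [472392, 262440, 699840]
r8 m[cld→φ1] = [1, 1, 1]
fixed point reached at round 8
traceback from snow: (snow=2, sprk=0, wind=0, cld=1), score=2834352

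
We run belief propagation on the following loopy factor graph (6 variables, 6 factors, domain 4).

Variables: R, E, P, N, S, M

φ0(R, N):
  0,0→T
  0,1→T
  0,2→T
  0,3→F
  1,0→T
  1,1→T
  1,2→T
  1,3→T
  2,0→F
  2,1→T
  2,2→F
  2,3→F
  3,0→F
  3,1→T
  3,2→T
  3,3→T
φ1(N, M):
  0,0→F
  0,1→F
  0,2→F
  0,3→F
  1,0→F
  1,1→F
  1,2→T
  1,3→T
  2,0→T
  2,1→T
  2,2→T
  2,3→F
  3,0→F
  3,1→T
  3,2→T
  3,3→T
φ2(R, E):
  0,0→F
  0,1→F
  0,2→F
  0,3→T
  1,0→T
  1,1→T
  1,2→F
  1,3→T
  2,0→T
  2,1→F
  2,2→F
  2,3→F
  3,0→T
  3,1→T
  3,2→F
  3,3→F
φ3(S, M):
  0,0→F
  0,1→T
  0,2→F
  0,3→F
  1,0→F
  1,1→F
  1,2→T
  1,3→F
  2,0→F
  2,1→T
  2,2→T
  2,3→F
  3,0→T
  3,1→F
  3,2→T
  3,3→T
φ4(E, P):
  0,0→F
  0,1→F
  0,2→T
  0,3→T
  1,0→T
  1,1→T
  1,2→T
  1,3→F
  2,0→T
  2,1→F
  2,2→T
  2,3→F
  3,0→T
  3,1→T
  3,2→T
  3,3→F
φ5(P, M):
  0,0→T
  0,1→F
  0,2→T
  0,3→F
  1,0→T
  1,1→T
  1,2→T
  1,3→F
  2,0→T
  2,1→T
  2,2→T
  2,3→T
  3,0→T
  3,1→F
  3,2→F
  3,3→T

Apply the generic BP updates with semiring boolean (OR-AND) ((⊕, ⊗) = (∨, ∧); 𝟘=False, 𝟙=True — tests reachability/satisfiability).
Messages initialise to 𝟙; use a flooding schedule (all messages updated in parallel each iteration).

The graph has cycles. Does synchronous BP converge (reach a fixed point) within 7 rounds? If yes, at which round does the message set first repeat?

init: all messages = 𝟙 over 4 values
r1 m[φ0→R] = [T, T, T, T]
r1 m[φ0→N] = [T, T, T, T]
r1 m[φ1→N] = [F, T, T, T]
r1 m[φ1→M] = [T, T, T, T]
r1 m[φ2→R] = [T, T, T, T]
r1 m[φ2→E] = [T, T, F, T]
r1 m[φ3→S] = [T, T, T, T]
r1 m[φ3→M] = [T, T, T, T]
r1 m[φ4→E] = [T, T, T, T]
r1 m[φ4→P] = [T, T, T, T]
r1 m[φ5→P] = [T, T, T, T]
r1 m[φ5→M] = [T, T, T, T]
r1 m[R→φ0] = [T, T, T, T]
r1 m[R→φ2] = [T, T, T, T]
r1 m[E→φ2] = [T, T, T, T]
r1 m[E→φ4] = [T, T, T, T]
r1 m[P→φ4] = [T, T, T, T]
r1 m[P→φ5] = [T, T, T, T]
r1 m[N→φ0] = [T, T, T, T]
r1 m[N→φ1] = [T, T, T, T]
r1 m[S→φ3] = [T, T, T, T]
r1 m[M→φ1] = [T, T, T, T]
r1 m[M→φ3] = [T, T, T, T]
r1 m[M→φ5] = [T, T, T, T]
r2 m[φ0→R] = [T, T, T, T]
r2 m[φ0→N] = [T, T, T, T]
r2 m[φ1→N] = [F, T, T, T]
r2 m[φ1→M] = [T, T, T, T]
r2 m[φ2→R] = [T, T, T, T]
r2 m[φ2→E] = [T, T, F, T]
r2 m[φ3→S] = [T, T, T, T]
r2 m[φ3→M] = [T, T, T, T]
r2 m[φ4→E] = [T, T, T, T]
r2 m[φ4→P] = [T, T, T, T]
r2 m[φ5→P] = [T, T, T, T]
r2 m[φ5→M] = [T, T, T, T]
r2 m[R→φ0] = [T, T, T, T]
r2 m[R→φ2] = [T, T, T, T]
r2 m[E→φ2] = [T, T, T, T]
r2 m[E→φ4] = [T, T, F, T]
r2 m[P→φ4] = [T, T, T, T]
r2 m[P→φ5] = [T, T, T, T]
r2 m[N→φ0] = [F, T, T, T]
r2 m[N→φ1] = [T, T, T, T]
r2 m[S→φ3] = [T, T, T, T]
r2 m[M→φ1] = [T, T, T, T]
r2 m[M→φ3] = [T, T, T, T]
r2 m[M→φ5] = [T, T, T, T]
r3 m[φ0→R] = [T, T, T, T]
r3 m[φ0→N] = [T, T, T, T]
r3 m[φ1→N] = [F, T, T, T]
r3 m[φ1→M] = [T, T, T, T]
r3 m[φ2→R] = [T, T, T, T]
r3 m[φ2→E] = [T, T, F, T]
r3 m[φ3→S] = [T, T, T, T]
r3 m[φ3→M] = [T, T, T, T]
r3 m[φ4→E] = [T, T, T, T]
r3 m[φ4→P] = [T, T, T, T]
r3 m[φ5→P] = [T, T, T, T]
r3 m[φ5→M] = [T, T, T, T]
r3 m[R→φ0] = [T, T, T, T]
r3 m[R→φ2] = [T, T, T, T]
r3 m[E→φ2] = [T, T, T, T]
r3 m[E→φ4] = [T, T, F, T]
r3 m[P→φ4] = [T, T, T, T]
r3 m[P→φ5] = [T, T, T, T]
r3 m[N→φ0] = [F, T, T, T]
r3 m[N→φ1] = [T, T, T, T]
r3 m[S→φ3] = [T, T, T, T]
r3 m[M→φ1] = [T, T, T, T]
r3 m[M→φ3] = [T, T, T, T]
r3 m[M→φ5] = [T, T, T, T]
fixed point reached at round 3
messages reach a fixed point at round 3

CONVERGED at round 3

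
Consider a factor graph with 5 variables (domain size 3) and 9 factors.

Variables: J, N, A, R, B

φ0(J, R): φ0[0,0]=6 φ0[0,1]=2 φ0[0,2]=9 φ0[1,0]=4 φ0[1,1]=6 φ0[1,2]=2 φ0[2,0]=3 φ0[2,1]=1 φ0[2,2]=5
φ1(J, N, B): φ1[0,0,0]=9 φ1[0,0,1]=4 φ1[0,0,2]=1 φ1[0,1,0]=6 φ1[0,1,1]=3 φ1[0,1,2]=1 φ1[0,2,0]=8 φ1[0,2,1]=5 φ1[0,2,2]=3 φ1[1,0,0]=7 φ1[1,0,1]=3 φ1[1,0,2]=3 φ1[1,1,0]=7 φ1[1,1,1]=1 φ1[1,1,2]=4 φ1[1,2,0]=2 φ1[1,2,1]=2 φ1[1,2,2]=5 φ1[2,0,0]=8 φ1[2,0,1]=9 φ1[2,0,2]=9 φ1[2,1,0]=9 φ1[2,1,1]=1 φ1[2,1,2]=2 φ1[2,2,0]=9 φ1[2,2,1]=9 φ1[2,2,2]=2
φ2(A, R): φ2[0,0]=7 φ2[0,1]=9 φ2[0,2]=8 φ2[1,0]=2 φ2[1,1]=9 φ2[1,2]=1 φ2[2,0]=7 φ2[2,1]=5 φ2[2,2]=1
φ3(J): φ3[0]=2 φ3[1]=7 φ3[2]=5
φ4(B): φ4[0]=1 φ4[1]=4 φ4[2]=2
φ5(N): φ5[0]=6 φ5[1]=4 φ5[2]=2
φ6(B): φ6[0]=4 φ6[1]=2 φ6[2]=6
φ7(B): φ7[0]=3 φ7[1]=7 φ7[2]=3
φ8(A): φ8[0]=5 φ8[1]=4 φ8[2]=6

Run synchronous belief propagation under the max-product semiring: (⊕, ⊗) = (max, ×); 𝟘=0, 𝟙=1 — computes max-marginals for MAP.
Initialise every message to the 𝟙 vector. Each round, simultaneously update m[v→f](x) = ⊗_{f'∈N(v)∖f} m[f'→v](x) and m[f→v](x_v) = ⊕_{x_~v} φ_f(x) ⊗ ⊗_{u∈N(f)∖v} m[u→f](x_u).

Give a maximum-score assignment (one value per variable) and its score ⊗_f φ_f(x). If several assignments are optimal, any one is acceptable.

assignment: (J=2, N=0, A=0, R=2, B=1); score = 3024000

init: all messages = 𝟙 over 3 values
r1 m[φ0→J] = [9, 6, 5]
r1 m[φ0→R] = [6, 6, 9]
r1 m[φ1→J] = [9, 7, 9]
r1 m[φ1→N] = [9, 9, 9]
r1 m[φ1→B] = [9, 9, 9]
r1 m[φ2→A] = [9, 9, 7]
r1 m[φ2→R] = [7, 9, 8]
r1 m[φ3→J] = [2, 7, 5]
r1 m[φ4→B] = [1, 4, 2]
r1 m[φ5→N] = [6, 4, 2]
r1 m[φ6→B] = [4, 2, 6]
r1 m[φ7→B] = [3, 7, 3]
r1 m[φ8→A] = [5, 4, 6]
r1 m[J→φ0] = [1, 1, 1]
r1 m[J→φ1] = [1, 1, 1]
r1 m[J→φ3] = [1, 1, 1]
r1 m[N→φ1] = [1, 1, 1]
r1 m[N→φ5] = [1, 1, 1]
r1 m[A→φ2] = [1, 1, 1]
r1 m[A→φ8] = [1, 1, 1]
r1 m[R→φ0] = [1, 1, 1]
r1 m[R→φ2] = [1, 1, 1]
r1 m[B→φ1] = [1, 1, 1]
r1 m[B→φ4] = [1, 1, 1]
r1 m[B→φ6] = [1, 1, 1]
r1 m[B→φ7] = [1, 1, 1]
r2 m[φ0→J] = [9, 6, 5]
r2 m[φ0→R] = [6, 6, 9]
r2 m[φ1→J] = [9, 7, 9]
r2 m[φ1→N] = [9, 9, 9]
r2 m[φ1→B] = [9, 9, 9]
r2 m[φ2→A] = [9, 9, 7]
r2 m[φ2→R] = [7, 9, 8]
r2 m[φ3→J] = [2, 7, 5]
r2 m[φ4→B] = [1, 4, 2]
r2 m[φ5→N] = [6, 4, 2]
r2 m[φ6→B] = [4, 2, 6]
r2 m[φ7→B] = [3, 7, 3]
r2 m[φ8→A] = [5, 4, 6]
r2 m[J→φ0] = [18, 49, 45]
r2 m[J→φ1] = [18, 42, 25]
r2 m[J→φ3] = [81, 42, 45]
r2 m[N→φ1] = [6, 4, 2]
r2 m[N→φ5] = [9, 9, 9]
r2 m[A→φ2] = [5, 4, 6]
r2 m[A→φ8] = [9, 9, 7]
r2 m[R→φ0] = [7, 9, 8]
r2 m[R→φ2] = [6, 6, 9]
r2 m[B→φ1] = [12, 56, 36]
r2 m[B→φ4] = [108, 126, 162]
r2 m[B→φ6] = [27, 252, 54]
r2 m[B→φ7] = [36, 72, 108]
r3 m[φ0→J] = [72, 54, 40]
r3 m[φ0→R] = [196, 294, 225]
r3 m[φ1→J] = [1344, 1008, 3024]
r3 m[φ1→N] = [12600, 6048, 12600]
r3 m[φ1→B] = [1764, 1350, 1350]
r3 m[φ2→A] = [72, 54, 42]
r3 m[φ2→R] = [42, 45, 40]
r3 m[φ3→J] = [2, 7, 5]
r3 m[φ4→B] = [1, 4, 2]
r3 m[φ5→N] = [6, 4, 2]
r3 m[φ6→B] = [4, 2, 6]
r3 m[φ7→B] = [3, 7, 3]
r3 m[φ8→A] = [5, 4, 6]
r3 m[J→φ0] = [18, 49, 45]
r3 m[J→φ1] = [18, 42, 25]
r3 m[J→φ3] = [81, 42, 45]
r3 m[N→φ1] = [6, 4, 2]
r3 m[N→φ5] = [9, 9, 9]
r3 m[A→φ2] = [5, 4, 6]
r3 m[A→φ8] = [9, 9, 7]
r3 m[R→φ0] = [7, 9, 8]
r3 m[R→φ2] = [6, 6, 9]
r3 m[B→φ1] = [12, 56, 36]
r3 m[B→φ4] = [108, 126, 162]
r3 m[B→φ6] = [27, 252, 54]
r3 m[B→φ7] = [36, 72, 108]
r4 m[φ0→J] = [72, 54, 40]
r4 m[φ0→R] = [196, 294, 225]
r4 m[φ1→J] = [1344, 1008, 3024]
r4 m[φ1→N] = [12600, 6048, 12600]
r4 m[φ1→B] = [1764, 1350, 1350]
r4 m[φ2→A] = [72, 54, 42]
r4 m[φ2→R] = [42, 45, 40]
r4 m[φ3→J] = [2, 7, 5]
r4 m[φ4→B] = [1, 4, 2]
r4 m[φ5→N] = [6, 4, 2]
r4 m[φ6→B] = [4, 2, 6]
r4 m[φ7→B] = [3, 7, 3]
r4 m[φ8→A] = [5, 4, 6]
r4 m[J→φ0] = [2688, 7056, 15120]
r4 m[J→φ1] = [144, 378, 200]
r4 m[J→φ3] = [96768, 54432, 120960]
r4 m[N→φ1] = [6, 4, 2]
r4 m[N→φ5] = [12600, 6048, 12600]
r4 m[A→φ2] = [5, 4, 6]
r4 m[A→φ8] = [72, 54, 42]
r4 m[R→φ0] = [42, 45, 40]
r4 m[R→φ2] = [196, 294, 225]
r4 m[B→φ1] = [12, 56, 36]
r4 m[B→φ4] = [21168, 18900, 24300]
r4 m[B→φ6] = [5292, 37800, 8100]
r4 m[B→φ7] = [7056, 10800, 16200]
r5 m[φ0→J] = [360, 270, 200]
r5 m[φ0→R] = [45360, 42336, 75600]
r5 m[φ1→J] = [1344, 1008, 3024]
r5 m[φ1→N] = [100800, 54432, 100800]
r5 m[φ1→B] = [15876, 10800, 10800]
r5 m[φ2→A] = [2646, 2646, 1470]
r5 m[φ2→R] = [42, 45, 40]
r5 m[φ3→J] = [2, 7, 5]
r5 m[φ4→B] = [1, 4, 2]
r5 m[φ5→N] = [6, 4, 2]
r5 m[φ6→B] = [4, 2, 6]
r5 m[φ7→B] = [3, 7, 3]
r5 m[φ8→A] = [5, 4, 6]
r5 m[J→φ0] = [2688, 7056, 15120]
r5 m[J→φ1] = [144, 378, 200]
r5 m[J→φ3] = [96768, 54432, 120960]
r5 m[N→φ1] = [6, 4, 2]
r5 m[N→φ5] = [12600, 6048, 12600]
r5 m[A→φ2] = [5, 4, 6]
r5 m[A→φ8] = [72, 54, 42]
r5 m[R→φ0] = [42, 45, 40]
r5 m[R→φ2] = [196, 294, 225]
r5 m[B→φ1] = [12, 56, 36]
r5 m[B→φ4] = [21168, 18900, 24300]
r5 m[B→φ6] = [5292, 37800, 8100]
r5 m[B→φ7] = [7056, 10800, 16200]
r6 m[φ0→J] = [360, 270, 200]
r6 m[φ0→R] = [45360, 42336, 75600]
r6 m[φ1→J] = [1344, 1008, 3024]
r6 m[φ1→N] = [100800, 54432, 100800]
r6 m[φ1→B] = [15876, 10800, 10800]
r6 m[φ2→A] = [2646, 2646, 1470]
r6 m[φ2→R] = [42, 45, 40]
r6 m[φ3→J] = [2, 7, 5]
r6 m[φ4→B] = [1, 4, 2]
r6 m[φ5→N] = [6, 4, 2]
r6 m[φ6→B] = [4, 2, 6]
r6 m[φ7→B] = [3, 7, 3]
r6 m[φ8→A] = [5, 4, 6]
r6 m[J→φ0] = [2688, 7056, 15120]
r6 m[J→φ1] = [720, 1890, 1000]
r6 m[J→φ3] = [483840, 272160, 604800]
r6 m[N→φ1] = [6, 4, 2]
r6 m[N→φ5] = [100800, 54432, 100800]
r6 m[A→φ2] = [5, 4, 6]
r6 m[A→φ8] = [2646, 2646, 1470]
r6 m[R→φ0] = [42, 45, 40]
r6 m[R→φ2] = [45360, 42336, 75600]
r6 m[B→φ1] = [12, 56, 36]
r6 m[B→φ4] = [190512, 151200, 194400]
r6 m[B→φ6] = [47628, 302400, 64800]
r6 m[B→φ7] = [63504, 86400, 129600]
r7 m[φ0→J] = [360, 270, 200]
r7 m[φ0→R] = [45360, 42336, 75600]
r7 m[φ1→J] = [1344, 1008, 3024]
r7 m[φ1→N] = [504000, 272160, 504000]
r7 m[φ1→B] = [79380, 54000, 54000]
r7 m[φ2→A] = [604800, 381024, 317520]
r7 m[φ2→R] = [42, 45, 40]
r7 m[φ3→J] = [2, 7, 5]
r7 m[φ4→B] = [1, 4, 2]
r7 m[φ5→N] = [6, 4, 2]
r7 m[φ6→B] = [4, 2, 6]
r7 m[φ7→B] = [3, 7, 3]
r7 m[φ8→A] = [5, 4, 6]
r7 m[J→φ0] = [2688, 7056, 15120]
r7 m[J→φ1] = [720, 1890, 1000]
r7 m[J→φ3] = [483840, 272160, 604800]
r7 m[N→φ1] = [6, 4, 2]
r7 m[N→φ5] = [100800, 54432, 100800]
r7 m[A→φ2] = [5, 4, 6]
r7 m[A→φ8] = [2646, 2646, 1470]
r7 m[R→φ0] = [42, 45, 40]
r7 m[R→φ2] = [45360, 42336, 75600]
r7 m[B→φ1] = [12, 56, 36]
r7 m[B→φ4] = [190512, 151200, 194400]
r7 m[B→φ6] = [47628, 302400, 64800]
r7 m[B→φ7] = [63504, 86400, 129600]
r8 m[φ0→J] = [360, 270, 200]
r8 m[φ0→R] = [45360, 42336, 75600]
r8 m[φ1→J] = [1344, 1008, 3024]
r8 m[φ1→N] = [504000, 272160, 504000]
r8 m[φ1→B] = [79380, 54000, 54000]
r8 m[φ2→A] = [604800, 381024, 317520]
r8 m[φ2→R] = [42, 45, 40]
r8 m[φ3→J] = [2, 7, 5]
r8 m[φ4→B] = [1, 4, 2]
r8 m[φ5→N] = [6, 4, 2]
r8 m[φ6→B] = [4, 2, 6]
r8 m[φ7→B] = [3, 7, 3]
r8 m[φ8→A] = [5, 4, 6]
r8 m[J→φ0] = [2688, 7056, 15120]
r8 m[J→φ1] = [720, 1890, 1000]
r8 m[J→φ3] = [483840, 272160, 604800]
r8 m[N→φ1] = [6, 4, 2]
r8 m[N→φ5] = [504000, 272160, 504000]
r8 m[A→φ2] = [5, 4, 6]
r8 m[A→φ8] = [604800, 381024, 317520]
r8 m[R→φ0] = [42, 45, 40]
r8 m[R→φ2] = [45360, 42336, 75600]
r8 m[B→φ1] = [12, 56, 36]
r8 m[B→φ4] = [952560, 756000, 972000]
r8 m[B→φ6] = [238140, 1512000, 324000]
r8 m[B→φ7] = [317520, 432000, 648000]
r9 m[φ0→J] = [360, 270, 200]
r9 m[φ0→R] = [45360, 42336, 75600]
r9 m[φ1→J] = [1344, 1008, 3024]
r9 m[φ1→N] = [504000, 272160, 504000]
r9 m[φ1→B] = [79380, 54000, 54000]
r9 m[φ2→A] = [604800, 381024, 317520]
r9 m[φ2→R] = [42, 45, 40]
r9 m[φ3→J] = [2, 7, 5]
r9 m[φ4→B] = [1, 4, 2]
r9 m[φ5→N] = [6, 4, 2]
r9 m[φ6→B] = [4, 2, 6]
r9 m[φ7→B] = [3, 7, 3]
r9 m[φ8→A] = [5, 4, 6]
r9 m[J→φ0] = [2688, 7056, 15120]
r9 m[J→φ1] = [720, 1890, 1000]
r9 m[J→φ3] = [483840, 272160, 604800]
r9 m[N→φ1] = [6, 4, 2]
r9 m[N→φ5] = [504000, 272160, 504000]
r9 m[A→φ2] = [5, 4, 6]
r9 m[A→φ8] = [604800, 381024, 317520]
r9 m[R→φ0] = [42, 45, 40]
r9 m[R→φ2] = [45360, 42336, 75600]
r9 m[B→φ1] = [12, 56, 36]
r9 m[B→φ4] = [952560, 756000, 972000]
r9 m[B→φ6] = [238140, 1512000, 324000]
r9 m[B→φ7] = [317520, 432000, 648000]
fixed point reached at round 9
traceback from J: (J=2, N=0, A=0, R=2, B=1), score=3024000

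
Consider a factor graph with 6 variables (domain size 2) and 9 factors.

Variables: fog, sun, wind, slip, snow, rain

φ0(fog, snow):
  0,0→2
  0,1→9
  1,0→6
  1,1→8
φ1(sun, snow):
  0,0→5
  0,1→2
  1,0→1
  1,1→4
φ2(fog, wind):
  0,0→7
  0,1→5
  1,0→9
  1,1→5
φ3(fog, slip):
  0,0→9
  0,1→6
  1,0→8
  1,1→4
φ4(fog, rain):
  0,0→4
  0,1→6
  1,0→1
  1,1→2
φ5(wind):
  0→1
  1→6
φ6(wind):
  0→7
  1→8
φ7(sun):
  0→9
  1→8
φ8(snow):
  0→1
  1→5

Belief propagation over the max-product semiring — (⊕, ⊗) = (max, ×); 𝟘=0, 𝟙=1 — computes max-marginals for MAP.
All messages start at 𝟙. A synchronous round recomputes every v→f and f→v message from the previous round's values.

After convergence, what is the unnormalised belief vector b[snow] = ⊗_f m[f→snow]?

init: all messages = 𝟙 over 2 values
r1 m[φ0→fog] = [9, 8]
r1 m[φ0→snow] = [6, 9]
r1 m[φ1→sun] = [5, 4]
r1 m[φ1→snow] = [5, 4]
r1 m[φ2→fog] = [7, 9]
r1 m[φ2→wind] = [9, 5]
r1 m[φ3→fog] = [9, 8]
r1 m[φ3→slip] = [9, 6]
r1 m[φ4→fog] = [6, 2]
r1 m[φ4→rain] = [4, 6]
r1 m[φ5→wind] = [1, 6]
r1 m[φ6→wind] = [7, 8]
r1 m[φ7→sun] = [9, 8]
r1 m[φ8→snow] = [1, 5]
r1 m[fog→φ0] = [1, 1]
r1 m[fog→φ2] = [1, 1]
r1 m[fog→φ3] = [1, 1]
r1 m[fog→φ4] = [1, 1]
r1 m[sun→φ1] = [1, 1]
r1 m[sun→φ7] = [1, 1]
r1 m[wind→φ2] = [1, 1]
r1 m[wind→φ5] = [1, 1]
r1 m[wind→φ6] = [1, 1]
r1 m[slip→φ3] = [1, 1]
r1 m[snow→φ0] = [1, 1]
r1 m[snow→φ1] = [1, 1]
r1 m[snow→φ8] = [1, 1]
r1 m[rain→φ4] = [1, 1]
r2 m[φ0→fog] = [9, 8]
r2 m[φ0→snow] = [6, 9]
r2 m[φ1→sun] = [5, 4]
r2 m[φ1→snow] = [5, 4]
r2 m[φ2→fog] = [7, 9]
r2 m[φ2→wind] = [9, 5]
r2 m[φ3→fog] = [9, 8]
r2 m[φ3→slip] = [9, 6]
r2 m[φ4→fog] = [6, 2]
r2 m[φ4→rain] = [4, 6]
r2 m[φ5→wind] = [1, 6]
r2 m[φ6→wind] = [7, 8]
r2 m[φ7→sun] = [9, 8]
r2 m[φ8→snow] = [1, 5]
r2 m[fog→φ0] = [378, 144]
r2 m[fog→φ2] = [486, 128]
r2 m[fog→φ3] = [378, 144]
r2 m[fog→φ4] = [567, 576]
r2 m[sun→φ1] = [9, 8]
r2 m[sun→φ7] = [5, 4]
r2 m[wind→φ2] = [7, 48]
r2 m[wind→φ5] = [63, 40]
r2 m[wind→φ6] = [9, 30]
r2 m[slip→φ3] = [1, 1]
r2 m[snow→φ0] = [5, 20]
r2 m[snow→φ1] = [6, 45]
r2 m[snow→φ8] = [30, 36]
r2 m[rain→φ4] = [1, 1]
r3 m[φ0→fog] = [180, 160]
r3 m[φ0→snow] = [864, 3402]
r3 m[φ1→sun] = [90, 180]
r3 m[φ1→snow] = [45, 32]
r3 m[φ2→fog] = [240, 240]
r3 m[φ2→wind] = [3402, 2430]
r3 m[φ3→fog] = [9, 8]
r3 m[φ3→slip] = [3402, 2268]
r3 m[φ4→fog] = [6, 2]
r3 m[φ4→rain] = [2268, 3402]
r3 m[φ5→wind] = [1, 6]
r3 m[φ6→wind] = [7, 8]
r3 m[φ7→sun] = [9, 8]
r3 m[φ8→snow] = [1, 5]
r3 m[fog→φ0] = [378, 144]
r3 m[fog→φ2] = [486, 128]
r3 m[fog→φ3] = [378, 144]
r3 m[fog→φ4] = [567, 576]
r3 m[sun→φ1] = [9, 8]
r3 m[sun→φ7] = [5, 4]
r3 m[wind→φ2] = [7, 48]
r3 m[wind→φ5] = [63, 40]
r3 m[wind→φ6] = [9, 30]
r3 m[slip→φ3] = [1, 1]
r3 m[snow→φ0] = [5, 20]
r3 m[snow→φ1] = [6, 45]
r3 m[snow→φ8] = [30, 36]
r3 m[rain→φ4] = [1, 1]
r4 m[φ0→fog] = [180, 160]
r4 m[φ0→snow] = [864, 3402]
r4 m[φ1→sun] = [90, 180]
r4 m[φ1→snow] = [45, 32]
r4 m[φ2→fog] = [240, 240]
r4 m[φ2→wind] = [3402, 2430]
r4 m[φ3→fog] = [9, 8]
r4 m[φ3→slip] = [3402, 2268]
r4 m[φ4→fog] = [6, 2]
r4 m[φ4→rain] = [2268, 3402]
r4 m[φ5→wind] = [1, 6]
r4 m[φ6→wind] = [7, 8]
r4 m[φ7→sun] = [9, 8]
r4 m[φ8→snow] = [1, 5]
r4 m[fog→φ0] = [12960, 3840]
r4 m[fog→φ2] = [9720, 2560]
r4 m[fog→φ3] = [259200, 76800]
r4 m[fog→φ4] = [388800, 307200]
r4 m[sun→φ1] = [9, 8]
r4 m[sun→φ7] = [90, 180]
r4 m[wind→φ2] = [7, 48]
r4 m[wind→φ5] = [23814, 19440]
r4 m[wind→φ6] = [3402, 14580]
r4 m[slip→φ3] = [1, 1]
r4 m[snow→φ0] = [45, 160]
r4 m[snow→φ1] = [864, 17010]
r4 m[snow→φ8] = [38880, 108864]
r4 m[rain→φ4] = [1, 1]
r5 m[φ0→fog] = [1440, 1280]
r5 m[φ0→snow] = [25920, 116640]
r5 m[φ1→sun] = [34020, 68040]
r5 m[φ1→snow] = [45, 32]
r5 m[φ2→fog] = [240, 240]
r5 m[φ2→wind] = [68040, 48600]
r5 m[φ3→fog] = [9, 8]
r5 m[φ3→slip] = [2332800, 1555200]
r5 m[φ4→fog] = [6, 2]
r5 m[φ4→rain] = [1555200, 2332800]
r5 m[φ5→wind] = [1, 6]
r5 m[φ6→wind] = [7, 8]
r5 m[φ7→sun] = [9, 8]
r5 m[φ8→snow] = [1, 5]
r5 m[fog→φ0] = [12960, 3840]
r5 m[fog→φ2] = [9720, 2560]
r5 m[fog→φ3] = [259200, 76800]
r5 m[fog→φ4] = [388800, 307200]
r5 m[sun→φ1] = [9, 8]
r5 m[sun→φ7] = [90, 180]
r5 m[wind→φ2] = [7, 48]
r5 m[wind→φ5] = [23814, 19440]
r5 m[wind→φ6] = [3402, 14580]
r5 m[slip→φ3] = [1, 1]
r5 m[snow→φ0] = [45, 160]
r5 m[snow→φ1] = [864, 17010]
r5 m[snow→φ8] = [38880, 108864]
r5 m[rain→φ4] = [1, 1]
r6 m[φ0→fog] = [1440, 1280]
r6 m[φ0→snow] = [25920, 116640]
r6 m[φ1→sun] = [34020, 68040]
r6 m[φ1→snow] = [45, 32]
r6 m[φ2→fog] = [240, 240]
r6 m[φ2→wind] = [68040, 48600]
r6 m[φ3→fog] = [9, 8]
r6 m[φ3→slip] = [2332800, 1555200]
r6 m[φ4→fog] = [6, 2]
r6 m[φ4→rain] = [1555200, 2332800]
r6 m[φ5→wind] = [1, 6]
r6 m[φ6→wind] = [7, 8]
r6 m[φ7→sun] = [9, 8]
r6 m[φ8→snow] = [1, 5]
r6 m[fog→φ0] = [12960, 3840]
r6 m[fog→φ2] = [77760, 20480]
r6 m[fog→φ3] = [2073600, 614400]
r6 m[fog→φ4] = [3110400, 2457600]
r6 m[sun→φ1] = [9, 8]
r6 m[sun→φ7] = [34020, 68040]
r6 m[wind→φ2] = [7, 48]
r6 m[wind→φ5] = [476280, 388800]
r6 m[wind→φ6] = [68040, 291600]
r6 m[slip→φ3] = [1, 1]
r6 m[snow→φ0] = [45, 160]
r6 m[snow→φ1] = [25920, 583200]
r6 m[snow→φ8] = [1166400, 3732480]
r6 m[rain→φ4] = [1, 1]
r7 m[φ0→fog] = [1440, 1280]
r7 m[φ0→snow] = [25920, 116640]
r7 m[φ1→sun] = [1166400, 2332800]
r7 m[φ1→snow] = [45, 32]
r7 m[φ2→fog] = [240, 240]
r7 m[φ2→wind] = [544320, 388800]
r7 m[φ3→fog] = [9, 8]
r7 m[φ3→slip] = [18662400, 12441600]
r7 m[φ4→fog] = [6, 2]
r7 m[φ4→rain] = [12441600, 18662400]
r7 m[φ5→wind] = [1, 6]
r7 m[φ6→wind] = [7, 8]
r7 m[φ7→sun] = [9, 8]
r7 m[φ8→snow] = [1, 5]
r7 m[fog→φ0] = [12960, 3840]
r7 m[fog→φ2] = [77760, 20480]
r7 m[fog→φ3] = [2073600, 614400]
r7 m[fog→φ4] = [3110400, 2457600]
r7 m[sun→φ1] = [9, 8]
r7 m[sun→φ7] = [34020, 68040]
r7 m[wind→φ2] = [7, 48]
r7 m[wind→φ5] = [476280, 388800]
r7 m[wind→φ6] = [68040, 291600]
r7 m[slip→φ3] = [1, 1]
r7 m[snow→φ0] = [45, 160]
r7 m[snow→φ1] = [25920, 583200]
r7 m[snow→φ8] = [1166400, 3732480]
r7 m[rain→φ4] = [1, 1]
r8 m[φ0→fog] = [1440, 1280]
r8 m[φ0→snow] = [25920, 116640]
r8 m[φ1→sun] = [1166400, 2332800]
r8 m[φ1→snow] = [45, 32]
r8 m[φ2→fog] = [240, 240]
r8 m[φ2→wind] = [544320, 388800]
r8 m[φ3→fog] = [9, 8]
r8 m[φ3→slip] = [18662400, 12441600]
r8 m[φ4→fog] = [6, 2]
r8 m[φ4→rain] = [12441600, 18662400]
r8 m[φ5→wind] = [1, 6]
r8 m[φ6→wind] = [7, 8]
r8 m[φ7→sun] = [9, 8]
r8 m[φ8→snow] = [1, 5]
r8 m[fog→φ0] = [12960, 3840]
r8 m[fog→φ2] = [77760, 20480]
r8 m[fog→φ3] = [2073600, 614400]
r8 m[fog→φ4] = [3110400, 2457600]
r8 m[sun→φ1] = [9, 8]
r8 m[sun→φ7] = [1166400, 2332800]
r8 m[wind→φ2] = [7, 48]
r8 m[wind→φ5] = [3810240, 3110400]
r8 m[wind→φ6] = [544320, 2332800]
r8 m[slip→φ3] = [1, 1]
r8 m[snow→φ0] = [45, 160]
r8 m[snow→φ1] = [25920, 583200]
r8 m[snow→φ8] = [1166400, 3732480]
r8 m[rain→φ4] = [1, 1]
r9 m[φ0→fog] = [1440, 1280]
r9 m[φ0→snow] = [25920, 116640]
r9 m[φ1→sun] = [1166400, 2332800]
r9 m[φ1→snow] = [45, 32]
r9 m[φ2→fog] = [240, 240]
r9 m[φ2→wind] = [544320, 388800]
r9 m[φ3→fog] = [9, 8]
r9 m[φ3→slip] = [18662400, 12441600]
r9 m[φ4→fog] = [6, 2]
r9 m[φ4→rain] = [12441600, 18662400]
r9 m[φ5→wind] = [1, 6]
r9 m[φ6→wind] = [7, 8]
r9 m[φ7→sun] = [9, 8]
r9 m[φ8→snow] = [1, 5]
r9 m[fog→φ0] = [12960, 3840]
r9 m[fog→φ2] = [77760, 20480]
r9 m[fog→φ3] = [2073600, 614400]
r9 m[fog→φ4] = [3110400, 2457600]
r9 m[sun→φ1] = [9, 8]
r9 m[sun→φ7] = [1166400, 2332800]
r9 m[wind→φ2] = [7, 48]
r9 m[wind→φ5] = [3810240, 3110400]
r9 m[wind→φ6] = [544320, 2332800]
r9 m[slip→φ3] = [1, 1]
r9 m[snow→φ0] = [45, 160]
r9 m[snow→φ1] = [25920, 583200]
r9 m[snow→φ8] = [1166400, 3732480]
r9 m[rain→φ4] = [1, 1]
fixed point reached at round 9
b[snow] = ⊗ incoming = [1166400, 18662400]

b[snow] = [1166400, 18662400]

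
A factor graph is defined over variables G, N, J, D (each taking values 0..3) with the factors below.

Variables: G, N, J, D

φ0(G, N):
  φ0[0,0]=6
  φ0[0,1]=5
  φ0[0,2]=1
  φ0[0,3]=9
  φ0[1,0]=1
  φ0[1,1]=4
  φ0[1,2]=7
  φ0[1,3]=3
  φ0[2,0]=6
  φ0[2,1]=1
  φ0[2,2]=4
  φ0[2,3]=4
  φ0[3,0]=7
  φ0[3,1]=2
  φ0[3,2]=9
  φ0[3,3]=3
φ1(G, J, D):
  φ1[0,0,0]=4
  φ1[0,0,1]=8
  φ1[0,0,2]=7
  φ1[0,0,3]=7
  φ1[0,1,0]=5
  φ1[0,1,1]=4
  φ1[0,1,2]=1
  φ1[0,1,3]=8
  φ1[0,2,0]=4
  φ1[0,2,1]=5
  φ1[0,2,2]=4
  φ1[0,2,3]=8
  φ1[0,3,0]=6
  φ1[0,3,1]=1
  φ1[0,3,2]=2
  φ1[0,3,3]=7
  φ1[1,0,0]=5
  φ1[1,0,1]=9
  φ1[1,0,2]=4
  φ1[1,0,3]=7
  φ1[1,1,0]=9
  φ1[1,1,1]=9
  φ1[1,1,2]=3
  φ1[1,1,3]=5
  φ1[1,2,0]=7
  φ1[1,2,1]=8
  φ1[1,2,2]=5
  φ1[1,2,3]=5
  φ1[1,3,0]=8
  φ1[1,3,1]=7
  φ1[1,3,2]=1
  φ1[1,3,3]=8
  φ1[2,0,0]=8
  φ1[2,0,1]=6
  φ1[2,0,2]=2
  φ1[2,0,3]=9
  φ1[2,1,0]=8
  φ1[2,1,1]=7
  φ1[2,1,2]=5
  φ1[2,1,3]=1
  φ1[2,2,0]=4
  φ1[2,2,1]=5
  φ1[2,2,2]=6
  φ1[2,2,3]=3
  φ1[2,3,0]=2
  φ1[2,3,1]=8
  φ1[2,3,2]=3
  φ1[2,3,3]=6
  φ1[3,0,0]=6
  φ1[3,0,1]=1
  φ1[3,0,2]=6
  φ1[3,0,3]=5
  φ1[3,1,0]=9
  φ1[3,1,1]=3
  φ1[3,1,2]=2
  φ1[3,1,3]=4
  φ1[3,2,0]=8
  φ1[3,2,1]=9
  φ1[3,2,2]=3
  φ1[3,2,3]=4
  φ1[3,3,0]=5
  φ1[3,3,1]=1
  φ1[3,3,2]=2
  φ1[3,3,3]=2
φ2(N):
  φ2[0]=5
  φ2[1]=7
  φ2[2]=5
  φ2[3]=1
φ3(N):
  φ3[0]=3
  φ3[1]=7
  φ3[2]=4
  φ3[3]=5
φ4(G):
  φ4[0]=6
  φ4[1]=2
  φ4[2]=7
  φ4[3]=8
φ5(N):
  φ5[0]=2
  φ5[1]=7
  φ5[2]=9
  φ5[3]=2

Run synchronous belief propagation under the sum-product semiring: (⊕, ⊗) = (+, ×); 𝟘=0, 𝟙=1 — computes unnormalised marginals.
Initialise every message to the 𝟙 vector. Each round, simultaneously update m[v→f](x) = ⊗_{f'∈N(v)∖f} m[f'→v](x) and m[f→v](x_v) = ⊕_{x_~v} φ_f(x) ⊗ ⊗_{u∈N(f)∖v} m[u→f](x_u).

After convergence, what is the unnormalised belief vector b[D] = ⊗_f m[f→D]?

init: all messages = 𝟙 over 4 values
r1 m[φ0→G] = [21, 15, 15, 21]
r1 m[φ0→N] = [20, 12, 21, 19]
r1 m[φ1→G] = [81, 100, 83, 70]
r1 m[φ1→J] = [94, 83, 88, 69]
r1 m[φ1→D] = [98, 91, 56, 89]
r1 m[φ2→N] = [5, 7, 5, 1]
r1 m[φ3→N] = [3, 7, 4, 5]
r1 m[φ4→G] = [6, 2, 7, 8]
r1 m[φ5→N] = [2, 7, 9, 2]
r1 m[G→φ0] = [1, 1, 1, 1]
r1 m[G→φ1] = [1, 1, 1, 1]
r1 m[G→φ4] = [1, 1, 1, 1]
r1 m[N→φ0] = [1, 1, 1, 1]
r1 m[N→φ2] = [1, 1, 1, 1]
r1 m[N→φ3] = [1, 1, 1, 1]
r1 m[N→φ5] = [1, 1, 1, 1]
r1 m[J→φ1] = [1, 1, 1, 1]
r1 m[D→φ1] = [1, 1, 1, 1]
r2 m[φ0→G] = [21, 15, 15, 21]
r2 m[φ0→N] = [20, 12, 21, 19]
r2 m[φ1→G] = [81, 100, 83, 70]
r2 m[φ1→J] = [94, 83, 88, 69]
r2 m[φ1→D] = [98, 91, 56, 89]
r2 m[φ2→N] = [5, 7, 5, 1]
r2 m[φ3→N] = [3, 7, 4, 5]
r2 m[φ4→G] = [6, 2, 7, 8]
r2 m[φ5→N] = [2, 7, 9, 2]
r2 m[G→φ0] = [486, 200, 581, 560]
r2 m[G→φ1] = [126, 30, 105, 168]
r2 m[G→φ4] = [1701, 1500, 1245, 1470]
r2 m[N→φ0] = [30, 343, 180, 10]
r2 m[N→φ2] = [120, 588, 756, 190]
r2 m[N→φ3] = [200, 588, 945, 38]
r2 m[N→φ5] = [300, 588, 420, 95]
r2 m[J→φ1] = [1, 1, 1, 1]
r2 m[D→φ1] = [1, 1, 1, 1]
r3 m[φ0→G] = [2165, 2692, 1283, 2546]
r3 m[φ0→N] = [10522, 4931, 9250, 8978]
r3 m[φ1→G] = [81, 100, 83, 70]
r3 m[φ1→J] = [9675, 8277, 9318, 6411]
r3 m[φ1→D] = [10278, 8340, 6018, 9045]
r3 m[φ2→N] = [5, 7, 5, 1]
r3 m[φ3→N] = [3, 7, 4, 5]
r3 m[φ4→G] = [6, 2, 7, 8]
r3 m[φ5→N] = [2, 7, 9, 2]
r3 m[G→φ0] = [486, 200, 581, 560]
r3 m[G→φ1] = [126, 30, 105, 168]
r3 m[G→φ4] = [1701, 1500, 1245, 1470]
r3 m[N→φ0] = [30, 343, 180, 10]
r3 m[N→φ2] = [120, 588, 756, 190]
r3 m[N→φ3] = [200, 588, 945, 38]
r3 m[N→φ5] = [300, 588, 420, 95]
r3 m[J→φ1] = [1, 1, 1, 1]
r3 m[D→φ1] = [1, 1, 1, 1]
r4 m[φ0→G] = [2165, 2692, 1283, 2546]
r4 m[φ0→N] = [10522, 4931, 9250, 8978]
r4 m[φ1→G] = [81, 100, 83, 70]
r4 m[φ1→J] = [9675, 8277, 9318, 6411]
r4 m[φ1→D] = [10278, 8340, 6018, 9045]
r4 m[φ2→N] = [5, 7, 5, 1]
r4 m[φ3→N] = [3, 7, 4, 5]
r4 m[φ4→G] = [6, 2, 7, 8]
r4 m[φ5→N] = [2, 7, 9, 2]
r4 m[G→φ0] = [486, 200, 581, 560]
r4 m[G→φ1] = [12990, 5384, 8981, 20368]
r4 m[G→φ4] = [175365, 269200, 106489, 178220]
r4 m[N→φ0] = [30, 343, 180, 10]
r4 m[N→φ2] = [63132, 241619, 333000, 89780]
r4 m[N→φ3] = [105220, 241619, 416250, 17956]
r4 m[N→φ5] = [157830, 241619, 185000, 44890]
r4 m[J→φ1] = [1, 1, 1, 1]
r4 m[D→φ1] = [1, 1, 1, 1]
r5 m[φ0→G] = [2165, 2692, 1283, 2546]
r5 m[φ0→N] = [10522, 4931, 9250, 8978]
r5 m[φ1→G] = [81, 100, 83, 70]
r5 m[φ1→J] = [1063489, 929029, 1057880, 711375]
r5 m[φ1→D] = [1170832, 930150, 660332, 1000459]
r5 m[φ2→N] = [5, 7, 5, 1]
r5 m[φ3→N] = [3, 7, 4, 5]
r5 m[φ4→G] = [6, 2, 7, 8]
r5 m[φ5→N] = [2, 7, 9, 2]
r5 m[G→φ0] = [486, 200, 581, 560]
r5 m[G→φ1] = [12990, 5384, 8981, 20368]
r5 m[G→φ4] = [175365, 269200, 106489, 178220]
r5 m[N→φ0] = [30, 343, 180, 10]
r5 m[N→φ2] = [63132, 241619, 333000, 89780]
r5 m[N→φ3] = [105220, 241619, 416250, 17956]
r5 m[N→φ5] = [157830, 241619, 185000, 44890]
r5 m[J→φ1] = [1, 1, 1, 1]
r5 m[D→φ1] = [1, 1, 1, 1]
r6 m[φ0→G] = [2165, 2692, 1283, 2546]
r6 m[φ0→N] = [10522, 4931, 9250, 8978]
r6 m[φ1→G] = [81, 100, 83, 70]
r6 m[φ1→J] = [1063489, 929029, 1057880, 711375]
r6 m[φ1→D] = [1170832, 930150, 660332, 1000459]
r6 m[φ2→N] = [5, 7, 5, 1]
r6 m[φ3→N] = [3, 7, 4, 5]
r6 m[φ4→G] = [6, 2, 7, 8]
r6 m[φ5→N] = [2, 7, 9, 2]
r6 m[G→φ0] = [486, 200, 581, 560]
r6 m[G→φ1] = [12990, 5384, 8981, 20368]
r6 m[G→φ4] = [175365, 269200, 106489, 178220]
r6 m[N→φ0] = [30, 343, 180, 10]
r6 m[N→φ2] = [63132, 241619, 333000, 89780]
r6 m[N→φ3] = [105220, 241619, 416250, 17956]
r6 m[N→φ5] = [157830, 241619, 185000, 44890]
r6 m[J→φ1] = [1, 1, 1, 1]
r6 m[D→φ1] = [1, 1, 1, 1]
fixed point reached at round 6
b[D] = ⊗ incoming = [1170832, 930150, 660332, 1000459]

b[D] = [1170832, 930150, 660332, 1000459]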